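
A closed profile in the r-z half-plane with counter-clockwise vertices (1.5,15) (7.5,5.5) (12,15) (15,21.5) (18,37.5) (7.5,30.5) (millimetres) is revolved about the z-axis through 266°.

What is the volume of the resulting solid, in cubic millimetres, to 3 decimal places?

Volume = 10894.094 mm³

Profile (r,z), 6 vertices: (1.5,15) (7.5,5.5) (12,15) (15,21.5) (18,37.5) (7.5,30.5)
edge 0: (1.5,15)→(7.5,5.5)  cross = 1.5·5.5 − 7.5·15 = -104.2500; (r_i+r_j)·cross = 9·-104.2500 = -938.2500
edge 1: (7.5,5.5)→(12,15)  cross = 7.5·15 − 12·5.5 = 46.5000; (r_i+r_j)·cross = 19.5·46.5000 = 906.7500
edge 2: (12,15)→(15,21.5)  cross = 12·21.5 − 15·15 = 33.0000; (r_i+r_j)·cross = 27·33.0000 = 891.0000
edge 3: (15,21.5)→(18,37.5)  cross = 15·37.5 − 18·21.5 = 175.5000; (r_i+r_j)·cross = 33·175.5000 = 5791.5000
edge 4: (18,37.5)→(7.5,30.5)  cross = 18·30.5 − 7.5·37.5 = 267.7500; (r_i+r_j)·cross = 25.5·267.7500 = 6827.6250
edge 5: (7.5,30.5)→(1.5,15)  cross = 7.5·15 − 1.5·30.5 = 66.7500; (r_i+r_j)·cross = 9·66.7500 = 600.7500
Σcross = 485.2500 → A = |Σcross|/2 = 242.6250 mm²
Σ(r_i+r_j)·cross = 14079.3750 → first moment M = |Σ|/6 = 2346.5625
R_c = M/A = 2346.5625/242.6250 = 9.6716 mm
θ = 266° = 4.642576 rad
V = θ·R_c·A = 4.642576·9.6716·242.6250 = 10894.094 mm³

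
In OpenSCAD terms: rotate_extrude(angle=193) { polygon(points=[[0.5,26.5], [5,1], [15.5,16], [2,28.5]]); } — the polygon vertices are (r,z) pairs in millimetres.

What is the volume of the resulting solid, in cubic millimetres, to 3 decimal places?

Volume = 4414.821 mm³

Profile (r,z), 4 vertices: (0.5,26.5) (5,1) (15.5,16) (2,28.5)
edge 0: (0.5,26.5)→(5,1)  cross = 0.5·1 − 5·26.5 = -132.0000; (r_i+r_j)·cross = 5.5·-132.0000 = -726.0000
edge 1: (5,1)→(15.5,16)  cross = 5·16 − 15.5·1 = 64.5000; (r_i+r_j)·cross = 20.5·64.5000 = 1322.2500
edge 2: (15.5,16)→(2,28.5)  cross = 15.5·28.5 − 2·16 = 409.7500; (r_i+r_j)·cross = 17.5·409.7500 = 7170.6250
edge 3: (2,28.5)→(0.5,26.5)  cross = 2·26.5 − 0.5·28.5 = 38.7500; (r_i+r_j)·cross = 2.5·38.7500 = 96.8750
Σcross = 381.0000 → A = |Σcross|/2 = 190.5000 mm²
Σ(r_i+r_j)·cross = 7863.7500 → first moment M = |Σ|/6 = 1310.6250
R_c = M/A = 1310.6250/190.5000 = 6.8799 mm
θ = 193° = 3.368485 rad
V = θ·R_c·A = 3.368485·6.8799·190.5000 = 4414.821 mm³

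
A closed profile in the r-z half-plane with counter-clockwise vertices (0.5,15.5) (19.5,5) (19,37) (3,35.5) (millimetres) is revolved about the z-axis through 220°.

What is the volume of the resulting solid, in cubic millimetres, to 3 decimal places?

Volume = 19597.233 mm³

Profile (r,z), 4 vertices: (0.5,15.5) (19.5,5) (19,37) (3,35.5)
edge 0: (0.5,15.5)→(19.5,5)  cross = 0.5·5 − 19.5·15.5 = -299.7500; (r_i+r_j)·cross = 20·-299.7500 = -5995.0000
edge 1: (19.5,5)→(19,37)  cross = 19.5·37 − 19·5 = 626.5000; (r_i+r_j)·cross = 38.5·626.5000 = 24120.2500
edge 2: (19,37)→(3,35.5)  cross = 19·35.5 − 3·37 = 563.5000; (r_i+r_j)·cross = 22·563.5000 = 12397.0000
edge 3: (3,35.5)→(0.5,15.5)  cross = 3·15.5 − 0.5·35.5 = 28.7500; (r_i+r_j)·cross = 3.5·28.7500 = 100.6250
Σcross = 919.0000 → A = |Σcross|/2 = 459.5000 mm²
Σ(r_i+r_j)·cross = 30622.8750 → first moment M = |Σ|/6 = 5103.8125
R_c = M/A = 5103.8125/459.5000 = 11.1073 mm
θ = 220° = 3.839724 rad
V = θ·R_c·A = 3.839724·11.1073·459.5000 = 19597.233 mm³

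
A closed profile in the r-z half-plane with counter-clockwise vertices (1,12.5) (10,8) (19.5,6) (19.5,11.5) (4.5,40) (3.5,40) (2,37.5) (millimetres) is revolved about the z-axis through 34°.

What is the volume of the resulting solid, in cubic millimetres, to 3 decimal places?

Volume = 1790.732 mm³

Profile (r,z), 7 vertices: (1,12.5) (10,8) (19.5,6) (19.5,11.5) (4.5,40) (3.5,40) (2,37.5)
edge 0: (1,12.5)→(10,8)  cross = 1·8 − 10·12.5 = -117.0000; (r_i+r_j)·cross = 11·-117.0000 = -1287.0000
edge 1: (10,8)→(19.5,6)  cross = 10·6 − 19.5·8 = -96.0000; (r_i+r_j)·cross = 29.5·-96.0000 = -2832.0000
edge 2: (19.5,6)→(19.5,11.5)  cross = 19.5·11.5 − 19.5·6 = 107.2500; (r_i+r_j)·cross = 39·107.2500 = 4182.7500
edge 3: (19.5,11.5)→(4.5,40)  cross = 19.5·40 − 4.5·11.5 = 728.2500; (r_i+r_j)·cross = 24·728.2500 = 17478.0000
edge 4: (4.5,40)→(3.5,40)  cross = 4.5·40 − 3.5·40 = 40.0000; (r_i+r_j)·cross = 8·40.0000 = 320.0000
edge 5: (3.5,40)→(2,37.5)  cross = 3.5·37.5 − 2·40 = 51.2500; (r_i+r_j)·cross = 5.5·51.2500 = 281.8750
edge 6: (2,37.5)→(1,12.5)  cross = 2·12.5 − 1·37.5 = -12.5000; (r_i+r_j)·cross = 3·-12.5000 = -37.5000
Σcross = 701.2500 → A = |Σcross|/2 = 350.6250 mm²
Σ(r_i+r_j)·cross = 18106.1250 → first moment M = |Σ|/6 = 3017.6875
R_c = M/A = 3017.6875/350.6250 = 8.6066 mm
θ = 34° = 0.593412 rad
V = θ·R_c·A = 0.593412·8.6066·350.6250 = 1790.732 mm³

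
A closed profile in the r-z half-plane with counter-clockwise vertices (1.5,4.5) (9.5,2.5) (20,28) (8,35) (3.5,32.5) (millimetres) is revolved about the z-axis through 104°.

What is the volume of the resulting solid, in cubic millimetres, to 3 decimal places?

Volume = 6258.384 mm³

Profile (r,z), 5 vertices: (1.5,4.5) (9.5,2.5) (20,28) (8,35) (3.5,32.5)
edge 0: (1.5,4.5)→(9.5,2.5)  cross = 1.5·2.5 − 9.5·4.5 = -39.0000; (r_i+r_j)·cross = 11·-39.0000 = -429.0000
edge 1: (9.5,2.5)→(20,28)  cross = 9.5·28 − 20·2.5 = 216.0000; (r_i+r_j)·cross = 29.5·216.0000 = 6372.0000
edge 2: (20,28)→(8,35)  cross = 20·35 − 8·28 = 476.0000; (r_i+r_j)·cross = 28·476.0000 = 13328.0000
edge 3: (8,35)→(3.5,32.5)  cross = 8·32.5 − 3.5·35 = 137.5000; (r_i+r_j)·cross = 11.5·137.5000 = 1581.2500
edge 4: (3.5,32.5)→(1.5,4.5)  cross = 3.5·4.5 − 1.5·32.5 = -33.0000; (r_i+r_j)·cross = 5·-33.0000 = -165.0000
Σcross = 757.5000 → A = |Σcross|/2 = 378.7500 mm²
Σ(r_i+r_j)·cross = 20687.2500 → first moment M = |Σ|/6 = 3447.8750
R_c = M/A = 3447.8750/378.7500 = 9.1033 mm
θ = 104° = 1.815142 rad
V = θ·R_c·A = 1.815142·9.1033·378.7500 = 6258.384 mm³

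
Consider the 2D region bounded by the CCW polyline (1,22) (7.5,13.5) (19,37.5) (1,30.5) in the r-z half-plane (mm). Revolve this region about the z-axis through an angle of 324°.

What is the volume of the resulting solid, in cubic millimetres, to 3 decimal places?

Volume = 9604.909 mm³

Profile (r,z), 4 vertices: (1,22) (7.5,13.5) (19,37.5) (1,30.5)
edge 0: (1,22)→(7.5,13.5)  cross = 1·13.5 − 7.5·22 = -151.5000; (r_i+r_j)·cross = 8.5·-151.5000 = -1287.7500
edge 1: (7.5,13.5)→(19,37.5)  cross = 7.5·37.5 − 19·13.5 = 24.7500; (r_i+r_j)·cross = 26.5·24.7500 = 655.8750
edge 2: (19,37.5)→(1,30.5)  cross = 19·30.5 − 1·37.5 = 542.0000; (r_i+r_j)·cross = 20·542.0000 = 10840.0000
edge 3: (1,30.5)→(1,22)  cross = 1·22 − 1·30.5 = -8.5000; (r_i+r_j)·cross = 2·-8.5000 = -17.0000
Σcross = 406.7500 → A = |Σcross|/2 = 203.3750 mm²
Σ(r_i+r_j)·cross = 10191.1250 → first moment M = |Σ|/6 = 1698.5208
R_c = M/A = 1698.5208/203.3750 = 8.3517 mm
θ = 324° = 5.654867 rad
V = θ·R_c·A = 5.654867·8.3517·203.3750 = 9604.909 mm³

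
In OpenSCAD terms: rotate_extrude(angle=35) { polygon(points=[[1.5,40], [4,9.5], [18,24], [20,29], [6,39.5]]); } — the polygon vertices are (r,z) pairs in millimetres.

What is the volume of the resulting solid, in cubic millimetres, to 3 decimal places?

Profile (r,z), 5 vertices: (1.5,40) (4,9.5) (18,24) (20,29) (6,39.5)
edge 0: (1.5,40)→(4,9.5)  cross = 1.5·9.5 − 4·40 = -145.7500; (r_i+r_j)·cross = 5.5·-145.7500 = -801.6250
edge 1: (4,9.5)→(18,24)  cross = 4·24 − 18·9.5 = -75.0000; (r_i+r_j)·cross = 22·-75.0000 = -1650.0000
edge 2: (18,24)→(20,29)  cross = 18·29 − 20·24 = 42.0000; (r_i+r_j)·cross = 38·42.0000 = 1596.0000
edge 3: (20,29)→(6,39.5)  cross = 20·39.5 − 6·29 = 616.0000; (r_i+r_j)·cross = 26·616.0000 = 16016.0000
edge 4: (6,39.5)→(1.5,40)  cross = 6·40 − 1.5·39.5 = 180.7500; (r_i+r_j)·cross = 7.5·180.7500 = 1355.6250
Σcross = 618.0000 → A = |Σcross|/2 = 309.0000 mm²
Σ(r_i+r_j)·cross = 16516.0000 → first moment M = |Σ|/6 = 2752.6667
R_c = M/A = 2752.6667/309.0000 = 8.9083 mm
θ = 35° = 0.610865 rad
V = θ·R_c·A = 0.610865·8.9083·309.0000 = 1681.508 mm³

Volume = 1681.508 mm³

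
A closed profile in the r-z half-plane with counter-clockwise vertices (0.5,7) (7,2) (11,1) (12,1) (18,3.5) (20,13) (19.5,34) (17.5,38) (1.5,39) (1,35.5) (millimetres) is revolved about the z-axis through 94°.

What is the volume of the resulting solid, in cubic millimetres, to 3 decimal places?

Profile (r,z), 10 vertices: (0.5,7) (7,2) (11,1) (12,1) (18,3.5) (20,13) (19.5,34) (17.5,38) (1.5,39) (1,35.5)
edge 0: (0.5,7)→(7,2)  cross = 0.5·2 − 7·7 = -48.0000; (r_i+r_j)·cross = 7.5·-48.0000 = -360.0000
edge 1: (7,2)→(11,1)  cross = 7·1 − 11·2 = -15.0000; (r_i+r_j)·cross = 18·-15.0000 = -270.0000
edge 2: (11,1)→(12,1)  cross = 11·1 − 12·1 = -1.0000; (r_i+r_j)·cross = 23·-1.0000 = -23.0000
edge 3: (12,1)→(18,3.5)  cross = 12·3.5 − 18·1 = 24.0000; (r_i+r_j)·cross = 30·24.0000 = 720.0000
edge 4: (18,3.5)→(20,13)  cross = 18·13 − 20·3.5 = 164.0000; (r_i+r_j)·cross = 38·164.0000 = 6232.0000
edge 5: (20,13)→(19.5,34)  cross = 20·34 − 19.5·13 = 426.5000; (r_i+r_j)·cross = 39.5·426.5000 = 16846.7500
edge 6: (19.5,34)→(17.5,38)  cross = 19.5·38 − 17.5·34 = 146.0000; (r_i+r_j)·cross = 37·146.0000 = 5402.0000
edge 7: (17.5,38)→(1.5,39)  cross = 17.5·39 − 1.5·38 = 625.5000; (r_i+r_j)·cross = 19·625.5000 = 11884.5000
edge 8: (1.5,39)→(1,35.5)  cross = 1.5·35.5 − 1·39 = 14.2500; (r_i+r_j)·cross = 2.5·14.2500 = 35.6250
edge 9: (1,35.5)→(0.5,7)  cross = 1·7 − 0.5·35.5 = -10.7500; (r_i+r_j)·cross = 1.5·-10.7500 = -16.1250
Σcross = 1325.5000 → A = |Σcross|/2 = 662.7500 mm²
Σ(r_i+r_j)·cross = 40451.7500 → first moment M = |Σ|/6 = 6741.9583
R_c = M/A = 6741.9583/662.7500 = 10.1727 mm
θ = 94° = 1.640609 rad
V = θ·R_c·A = 1.640609·10.1727·662.7500 = 11060.921 mm³

Volume = 11060.921 mm³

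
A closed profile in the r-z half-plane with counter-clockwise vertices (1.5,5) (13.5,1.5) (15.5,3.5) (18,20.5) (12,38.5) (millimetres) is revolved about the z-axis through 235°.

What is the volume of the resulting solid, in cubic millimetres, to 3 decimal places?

Volume = 14828.205 mm³

Profile (r,z), 5 vertices: (1.5,5) (13.5,1.5) (15.5,3.5) (18,20.5) (12,38.5)
edge 0: (1.5,5)→(13.5,1.5)  cross = 1.5·1.5 − 13.5·5 = -65.2500; (r_i+r_j)·cross = 15·-65.2500 = -978.7500
edge 1: (13.5,1.5)→(15.5,3.5)  cross = 13.5·3.5 − 15.5·1.5 = 24.0000; (r_i+r_j)·cross = 29·24.0000 = 696.0000
edge 2: (15.5,3.5)→(18,20.5)  cross = 15.5·20.5 − 18·3.5 = 254.7500; (r_i+r_j)·cross = 33.5·254.7500 = 8534.1250
edge 3: (18,20.5)→(12,38.5)  cross = 18·38.5 − 12·20.5 = 447.0000; (r_i+r_j)·cross = 30·447.0000 = 13410.0000
edge 4: (12,38.5)→(1.5,5)  cross = 12·5 − 1.5·38.5 = 2.2500; (r_i+r_j)·cross = 13.5·2.2500 = 30.3750
Σcross = 662.7500 → A = |Σcross|/2 = 331.3750 mm²
Σ(r_i+r_j)·cross = 21691.7500 → first moment M = |Σ|/6 = 3615.2917
R_c = M/A = 3615.2917/331.3750 = 10.9100 mm
θ = 235° = 4.101524 rad
V = θ·R_c·A = 4.101524·10.9100·331.3750 = 14828.205 mm³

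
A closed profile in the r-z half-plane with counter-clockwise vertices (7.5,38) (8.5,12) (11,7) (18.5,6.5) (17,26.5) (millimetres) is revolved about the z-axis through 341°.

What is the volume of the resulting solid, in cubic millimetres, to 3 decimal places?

Profile (r,z), 5 vertices: (7.5,38) (8.5,12) (11,7) (18.5,6.5) (17,26.5)
edge 0: (7.5,38)→(8.5,12)  cross = 7.5·12 − 8.5·38 = -233.0000; (r_i+r_j)·cross = 16·-233.0000 = -3728.0000
edge 1: (8.5,12)→(11,7)  cross = 8.5·7 − 11·12 = -72.5000; (r_i+r_j)·cross = 19.5·-72.5000 = -1413.7500
edge 2: (11,7)→(18.5,6.5)  cross = 11·6.5 − 18.5·7 = -58.0000; (r_i+r_j)·cross = 29.5·-58.0000 = -1711.0000
edge 3: (18.5,6.5)→(17,26.5)  cross = 18.5·26.5 − 17·6.5 = 379.7500; (r_i+r_j)·cross = 35.5·379.7500 = 13481.1250
edge 4: (17,26.5)→(7.5,38)  cross = 17·38 − 7.5·26.5 = 447.2500; (r_i+r_j)·cross = 24.5·447.2500 = 10957.6250
Σcross = 463.5000 → A = |Σcross|/2 = 231.7500 mm²
Σ(r_i+r_j)·cross = 17586.0000 → first moment M = |Σ|/6 = 2931.0000
R_c = M/A = 2931.0000/231.7500 = 12.6472 mm
θ = 341° = 5.951573 rad
V = θ·R_c·A = 5.951573·12.6472·231.7500 = 17444.060 mm³

Volume = 17444.060 mm³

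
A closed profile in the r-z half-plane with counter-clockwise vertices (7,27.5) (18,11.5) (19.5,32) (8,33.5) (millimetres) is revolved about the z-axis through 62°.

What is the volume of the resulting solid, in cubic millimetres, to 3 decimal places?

Profile (r,z), 4 vertices: (7,27.5) (18,11.5) (19.5,32) (8,33.5)
edge 0: (7,27.5)→(18,11.5)  cross = 7·11.5 − 18·27.5 = -414.5000; (r_i+r_j)·cross = 25·-414.5000 = -10362.5000
edge 1: (18,11.5)→(19.5,32)  cross = 18·32 − 19.5·11.5 = 351.7500; (r_i+r_j)·cross = 37.5·351.7500 = 13190.6250
edge 2: (19.5,32)→(8,33.5)  cross = 19.5·33.5 − 8·32 = 397.2500; (r_i+r_j)·cross = 27.5·397.2500 = 10924.3750
edge 3: (8,33.5)→(7,27.5)  cross = 8·27.5 − 7·33.5 = -14.5000; (r_i+r_j)·cross = 15·-14.5000 = -217.5000
Σcross = 320.0000 → A = |Σcross|/2 = 160.0000 mm²
Σ(r_i+r_j)·cross = 13535.0000 → first moment M = |Σ|/6 = 2255.8333
R_c = M/A = 2255.8333/160.0000 = 14.0990 mm
θ = 62° = 1.082104 rad
V = θ·R_c·A = 1.082104·14.0990·160.0000 = 2441.047 mm³

Volume = 2441.047 mm³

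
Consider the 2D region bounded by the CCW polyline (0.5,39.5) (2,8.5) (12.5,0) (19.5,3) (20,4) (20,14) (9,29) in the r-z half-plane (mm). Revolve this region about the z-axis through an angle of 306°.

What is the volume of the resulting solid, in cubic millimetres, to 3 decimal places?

Volume = 21887.109 mm³

Profile (r,z), 7 vertices: (0.5,39.5) (2,8.5) (12.5,0) (19.5,3) (20,4) (20,14) (9,29)
edge 0: (0.5,39.5)→(2,8.5)  cross = 0.5·8.5 − 2·39.5 = -74.7500; (r_i+r_j)·cross = 2.5·-74.7500 = -186.8750
edge 1: (2,8.5)→(12.5,0)  cross = 2·0 − 12.5·8.5 = -106.2500; (r_i+r_j)·cross = 14.5·-106.2500 = -1540.6250
edge 2: (12.5,0)→(19.5,3)  cross = 12.5·3 − 19.5·0 = 37.5000; (r_i+r_j)·cross = 32·37.5000 = 1200.0000
edge 3: (19.5,3)→(20,4)  cross = 19.5·4 − 20·3 = 18.0000; (r_i+r_j)·cross = 39.5·18.0000 = 711.0000
edge 4: (20,4)→(20,14)  cross = 20·14 − 20·4 = 200.0000; (r_i+r_j)·cross = 40·200.0000 = 8000.0000
edge 5: (20,14)→(9,29)  cross = 20·29 − 9·14 = 454.0000; (r_i+r_j)·cross = 29·454.0000 = 13166.0000
edge 6: (9,29)→(0.5,39.5)  cross = 9·39.5 − 0.5·29 = 341.0000; (r_i+r_j)·cross = 9.5·341.0000 = 3239.5000
Σcross = 869.5000 → A = |Σcross|/2 = 434.7500 mm²
Σ(r_i+r_j)·cross = 24589.0000 → first moment M = |Σ|/6 = 4098.1667
R_c = M/A = 4098.1667/434.7500 = 9.4265 mm
θ = 306° = 5.340708 rad
V = θ·R_c·A = 5.340708·9.4265·434.7500 = 21887.109 mm³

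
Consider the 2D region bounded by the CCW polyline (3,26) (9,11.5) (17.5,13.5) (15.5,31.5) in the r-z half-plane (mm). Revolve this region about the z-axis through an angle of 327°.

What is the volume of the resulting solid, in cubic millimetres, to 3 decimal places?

Volume = 11876.620 mm³

Profile (r,z), 4 vertices: (3,26) (9,11.5) (17.5,13.5) (15.5,31.5)
edge 0: (3,26)→(9,11.5)  cross = 3·11.5 − 9·26 = -199.5000; (r_i+r_j)·cross = 12·-199.5000 = -2394.0000
edge 1: (9,11.5)→(17.5,13.5)  cross = 9·13.5 − 17.5·11.5 = -79.7500; (r_i+r_j)·cross = 26.5·-79.7500 = -2113.3750
edge 2: (17.5,13.5)→(15.5,31.5)  cross = 17.5·31.5 − 15.5·13.5 = 342.0000; (r_i+r_j)·cross = 33·342.0000 = 11286.0000
edge 3: (15.5,31.5)→(3,26)  cross = 15.5·26 − 3·31.5 = 308.5000; (r_i+r_j)·cross = 18.5·308.5000 = 5707.2500
Σcross = 371.2500 → A = |Σcross|/2 = 185.6250 mm²
Σ(r_i+r_j)·cross = 12485.8750 → first moment M = |Σ|/6 = 2080.9792
R_c = M/A = 2080.9792/185.6250 = 11.2107 mm
θ = 327° = 5.707227 rad
V = θ·R_c·A = 5.707227·11.2107·185.6250 = 11876.620 mm³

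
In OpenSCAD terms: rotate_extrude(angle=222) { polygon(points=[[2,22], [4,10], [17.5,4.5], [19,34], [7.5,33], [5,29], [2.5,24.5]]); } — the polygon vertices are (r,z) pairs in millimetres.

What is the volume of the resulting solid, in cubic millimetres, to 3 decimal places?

Volume = 16615.386 mm³

Profile (r,z), 7 vertices: (2,22) (4,10) (17.5,4.5) (19,34) (7.5,33) (5,29) (2.5,24.5)
edge 0: (2,22)→(4,10)  cross = 2·10 − 4·22 = -68.0000; (r_i+r_j)·cross = 6·-68.0000 = -408.0000
edge 1: (4,10)→(17.5,4.5)  cross = 4·4.5 − 17.5·10 = -157.0000; (r_i+r_j)·cross = 21.5·-157.0000 = -3375.5000
edge 2: (17.5,4.5)→(19,34)  cross = 17.5·34 − 19·4.5 = 509.5000; (r_i+r_j)·cross = 36.5·509.5000 = 18596.7500
edge 3: (19,34)→(7.5,33)  cross = 19·33 − 7.5·34 = 372.0000; (r_i+r_j)·cross = 26.5·372.0000 = 9858.0000
edge 4: (7.5,33)→(5,29)  cross = 7.5·29 − 5·33 = 52.5000; (r_i+r_j)·cross = 12.5·52.5000 = 656.2500
edge 5: (5,29)→(2.5,24.5)  cross = 5·24.5 − 2.5·29 = 50.0000; (r_i+r_j)·cross = 7.5·50.0000 = 375.0000
edge 6: (2.5,24.5)→(2,22)  cross = 2.5·22 − 2·24.5 = 6.0000; (r_i+r_j)·cross = 4.5·6.0000 = 27.0000
Σcross = 765.0000 → A = |Σcross|/2 = 382.5000 mm²
Σ(r_i+r_j)·cross = 25729.5000 → first moment M = |Σ|/6 = 4288.2500
R_c = M/A = 4288.2500/382.5000 = 11.2111 mm
θ = 222° = 3.874631 rad
V = θ·R_c·A = 3.874631·11.2111·382.5000 = 16615.386 mm³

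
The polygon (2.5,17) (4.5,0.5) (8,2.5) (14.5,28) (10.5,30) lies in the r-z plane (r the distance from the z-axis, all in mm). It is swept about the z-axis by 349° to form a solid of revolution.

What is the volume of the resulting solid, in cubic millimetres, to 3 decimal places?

Profile (r,z), 5 vertices: (2.5,17) (4.5,0.5) (8,2.5) (14.5,28) (10.5,30)
edge 0: (2.5,17)→(4.5,0.5)  cross = 2.5·0.5 − 4.5·17 = -75.2500; (r_i+r_j)·cross = 7·-75.2500 = -526.7500
edge 1: (4.5,0.5)→(8,2.5)  cross = 4.5·2.5 − 8·0.5 = 7.2500; (r_i+r_j)·cross = 12.5·7.2500 = 90.6250
edge 2: (8,2.5)→(14.5,28)  cross = 8·28 − 14.5·2.5 = 187.7500; (r_i+r_j)·cross = 22.5·187.7500 = 4224.3750
edge 3: (14.5,28)→(10.5,30)  cross = 14.5·30 − 10.5·28 = 141.0000; (r_i+r_j)·cross = 25·141.0000 = 3525.0000
edge 4: (10.5,30)→(2.5,17)  cross = 10.5·17 − 2.5·30 = 103.5000; (r_i+r_j)·cross = 13·103.5000 = 1345.5000
Σcross = 364.2500 → A = |Σcross|/2 = 182.1250 mm²
Σ(r_i+r_j)·cross = 8658.7500 → first moment M = |Σ|/6 = 1443.1250
R_c = M/A = 1443.1250/182.1250 = 7.9238 mm
θ = 349° = 6.091199 rad
V = θ·R_c·A = 6.091199·7.9238·182.1250 = 8790.362 mm³

Volume = 8790.362 mm³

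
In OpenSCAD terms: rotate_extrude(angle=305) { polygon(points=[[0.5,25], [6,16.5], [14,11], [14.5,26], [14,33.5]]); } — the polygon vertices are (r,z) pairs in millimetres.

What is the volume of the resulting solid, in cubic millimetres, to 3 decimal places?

Profile (r,z), 5 vertices: (0.5,25) (6,16.5) (14,11) (14.5,26) (14,33.5)
edge 0: (0.5,25)→(6,16.5)  cross = 0.5·16.5 − 6·25 = -141.7500; (r_i+r_j)·cross = 6.5·-141.7500 = -921.3750
edge 1: (6,16.5)→(14,11)  cross = 6·11 − 14·16.5 = -165.0000; (r_i+r_j)·cross = 20·-165.0000 = -3300.0000
edge 2: (14,11)→(14.5,26)  cross = 14·26 − 14.5·11 = 204.5000; (r_i+r_j)·cross = 28.5·204.5000 = 5828.2500
edge 3: (14.5,26)→(14,33.5)  cross = 14.5·33.5 − 14·26 = 121.7500; (r_i+r_j)·cross = 28.5·121.7500 = 3469.8750
edge 4: (14,33.5)→(0.5,25)  cross = 14·25 − 0.5·33.5 = 333.2500; (r_i+r_j)·cross = 14.5·333.2500 = 4832.1250
Σcross = 352.7500 → A = |Σcross|/2 = 176.3750 mm²
Σ(r_i+r_j)·cross = 9908.8750 → first moment M = |Σ|/6 = 1651.4792
R_c = M/A = 1651.4792/176.3750 = 9.3635 mm
θ = 305° = 5.323254 rad
V = θ·R_c·A = 5.323254·9.3635·176.3750 = 8791.243 mm³

Volume = 8791.243 mm³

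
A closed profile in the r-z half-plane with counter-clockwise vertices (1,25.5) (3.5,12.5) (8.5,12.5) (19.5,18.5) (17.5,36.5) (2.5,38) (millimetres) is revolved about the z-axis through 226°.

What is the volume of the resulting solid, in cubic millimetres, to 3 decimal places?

Volume = 14728.390 mm³

Profile (r,z), 6 vertices: (1,25.5) (3.5,12.5) (8.5,12.5) (19.5,18.5) (17.5,36.5) (2.5,38)
edge 0: (1,25.5)→(3.5,12.5)  cross = 1·12.5 − 3.5·25.5 = -76.7500; (r_i+r_j)·cross = 4.5·-76.7500 = -345.3750
edge 1: (3.5,12.5)→(8.5,12.5)  cross = 3.5·12.5 − 8.5·12.5 = -62.5000; (r_i+r_j)·cross = 12·-62.5000 = -750.0000
edge 2: (8.5,12.5)→(19.5,18.5)  cross = 8.5·18.5 − 19.5·12.5 = -86.5000; (r_i+r_j)·cross = 28·-86.5000 = -2422.0000
edge 3: (19.5,18.5)→(17.5,36.5)  cross = 19.5·36.5 − 17.5·18.5 = 388.0000; (r_i+r_j)·cross = 37·388.0000 = 14356.0000
edge 4: (17.5,36.5)→(2.5,38)  cross = 17.5·38 − 2.5·36.5 = 573.7500; (r_i+r_j)·cross = 20·573.7500 = 11475.0000
edge 5: (2.5,38)→(1,25.5)  cross = 2.5·25.5 − 1·38 = 25.7500; (r_i+r_j)·cross = 3.5·25.7500 = 90.1250
Σcross = 761.7500 → A = |Σcross|/2 = 380.8750 mm²
Σ(r_i+r_j)·cross = 22403.7500 → first moment M = |Σ|/6 = 3733.9583
R_c = M/A = 3733.9583/380.8750 = 9.8036 mm
θ = 226° = 3.944444 rad
V = θ·R_c·A = 3.944444·9.8036·380.8750 = 14728.390 mm³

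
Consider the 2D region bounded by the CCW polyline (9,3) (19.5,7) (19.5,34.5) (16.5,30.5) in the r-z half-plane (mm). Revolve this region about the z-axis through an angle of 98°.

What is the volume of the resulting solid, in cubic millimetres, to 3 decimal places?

Profile (r,z), 4 vertices: (9,3) (19.5,7) (19.5,34.5) (16.5,30.5)
edge 0: (9,3)→(19.5,7)  cross = 9·7 − 19.5·3 = 4.5000; (r_i+r_j)·cross = 28.5·4.5000 = 128.2500
edge 1: (19.5,7)→(19.5,34.5)  cross = 19.5·34.5 − 19.5·7 = 536.2500; (r_i+r_j)·cross = 39·536.2500 = 20913.7500
edge 2: (19.5,34.5)→(16.5,30.5)  cross = 19.5·30.5 − 16.5·34.5 = 25.5000; (r_i+r_j)·cross = 36·25.5000 = 918.0000
edge 3: (16.5,30.5)→(9,3)  cross = 16.5·3 − 9·30.5 = -225.0000; (r_i+r_j)·cross = 25.5·-225.0000 = -5737.5000
Σcross = 341.2500 → A = |Σcross|/2 = 170.6250 mm²
Σ(r_i+r_j)·cross = 16222.5000 → first moment M = |Σ|/6 = 2703.7500
R_c = M/A = 2703.7500/170.6250 = 15.8462 mm
θ = 98° = 1.710423 rad
V = θ·R_c·A = 1.710423·15.8462·170.6250 = 4624.555 mm³

Volume = 4624.555 mm³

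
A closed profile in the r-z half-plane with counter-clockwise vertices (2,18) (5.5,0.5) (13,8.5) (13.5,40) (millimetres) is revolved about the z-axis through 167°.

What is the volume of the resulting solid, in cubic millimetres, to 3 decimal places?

Volume = 6448.895 mm³

Profile (r,z), 4 vertices: (2,18) (5.5,0.5) (13,8.5) (13.5,40)
edge 0: (2,18)→(5.5,0.5)  cross = 2·0.5 − 5.5·18 = -98.0000; (r_i+r_j)·cross = 7.5·-98.0000 = -735.0000
edge 1: (5.5,0.5)→(13,8.5)  cross = 5.5·8.5 − 13·0.5 = 40.2500; (r_i+r_j)·cross = 18.5·40.2500 = 744.6250
edge 2: (13,8.5)→(13.5,40)  cross = 13·40 − 13.5·8.5 = 405.2500; (r_i+r_j)·cross = 26.5·405.2500 = 10739.1250
edge 3: (13.5,40)→(2,18)  cross = 13.5·18 − 2·40 = 163.0000; (r_i+r_j)·cross = 15.5·163.0000 = 2526.5000
Σcross = 510.5000 → A = |Σcross|/2 = 255.2500 mm²
Σ(r_i+r_j)·cross = 13275.2500 → first moment M = |Σ|/6 = 2212.5417
R_c = M/A = 2212.5417/255.2500 = 8.6681 mm
θ = 167° = 2.914700 rad
V = θ·R_c·A = 2.914700·8.6681·255.2500 = 6448.895 mm³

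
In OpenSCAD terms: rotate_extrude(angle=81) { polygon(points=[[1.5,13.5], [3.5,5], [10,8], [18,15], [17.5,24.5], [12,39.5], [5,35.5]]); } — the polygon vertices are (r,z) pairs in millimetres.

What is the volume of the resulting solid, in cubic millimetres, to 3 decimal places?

Profile (r,z), 7 vertices: (1.5,13.5) (3.5,5) (10,8) (18,15) (17.5,24.5) (12,39.5) (5,35.5)
edge 0: (1.5,13.5)→(3.5,5)  cross = 1.5·5 − 3.5·13.5 = -39.7500; (r_i+r_j)·cross = 5·-39.7500 = -198.7500
edge 1: (3.5,5)→(10,8)  cross = 3.5·8 − 10·5 = -22.0000; (r_i+r_j)·cross = 13.5·-22.0000 = -297.0000
edge 2: (10,8)→(18,15)  cross = 10·15 − 18·8 = 6.0000; (r_i+r_j)·cross = 28·6.0000 = 168.0000
edge 3: (18,15)→(17.5,24.5)  cross = 18·24.5 − 17.5·15 = 178.5000; (r_i+r_j)·cross = 35.5·178.5000 = 6336.7500
edge 4: (17.5,24.5)→(12,39.5)  cross = 17.5·39.5 − 12·24.5 = 397.2500; (r_i+r_j)·cross = 29.5·397.2500 = 11718.8750
edge 5: (12,39.5)→(5,35.5)  cross = 12·35.5 − 5·39.5 = 228.5000; (r_i+r_j)·cross = 17·228.5000 = 3884.5000
edge 6: (5,35.5)→(1.5,13.5)  cross = 5·13.5 − 1.5·35.5 = 14.2500; (r_i+r_j)·cross = 6.5·14.2500 = 92.6250
Σcross = 762.7500 → A = |Σcross|/2 = 381.3750 mm²
Σ(r_i+r_j)·cross = 21705.0000 → first moment M = |Σ|/6 = 3617.5000
R_c = M/A = 3617.5000/381.3750 = 9.4854 mm
θ = 81° = 1.413717 rad
V = θ·R_c·A = 1.413717·9.4854·381.3750 = 5114.120 mm³

Volume = 5114.120 mm³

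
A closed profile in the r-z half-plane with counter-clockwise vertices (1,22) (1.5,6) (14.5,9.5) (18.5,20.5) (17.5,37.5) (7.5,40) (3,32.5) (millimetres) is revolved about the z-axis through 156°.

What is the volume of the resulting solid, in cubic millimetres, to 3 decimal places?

Profile (r,z), 7 vertices: (1,22) (1.5,6) (14.5,9.5) (18.5,20.5) (17.5,37.5) (7.5,40) (3,32.5)
edge 0: (1,22)→(1.5,6)  cross = 1·6 − 1.5·22 = -27.0000; (r_i+r_j)·cross = 2.5·-27.0000 = -67.5000
edge 1: (1.5,6)→(14.5,9.5)  cross = 1.5·9.5 − 14.5·6 = -72.7500; (r_i+r_j)·cross = 16·-72.7500 = -1164.0000
edge 2: (14.5,9.5)→(18.5,20.5)  cross = 14.5·20.5 − 18.5·9.5 = 121.5000; (r_i+r_j)·cross = 33·121.5000 = 4009.5000
edge 3: (18.5,20.5)→(17.5,37.5)  cross = 18.5·37.5 − 17.5·20.5 = 335.0000; (r_i+r_j)·cross = 36·335.0000 = 12060.0000
edge 4: (17.5,37.5)→(7.5,40)  cross = 17.5·40 − 7.5·37.5 = 418.7500; (r_i+r_j)·cross = 25·418.7500 = 10468.7500
edge 5: (7.5,40)→(3,32.5)  cross = 7.5·32.5 − 3·40 = 123.7500; (r_i+r_j)·cross = 10.5·123.7500 = 1299.3750
edge 6: (3,32.5)→(1,22)  cross = 3·22 − 1·32.5 = 33.5000; (r_i+r_j)·cross = 4·33.5000 = 134.0000
Σcross = 932.7500 → A = |Σcross|/2 = 466.3750 mm²
Σ(r_i+r_j)·cross = 26740.1250 → first moment M = |Σ|/6 = 4456.6875
R_c = M/A = 4456.6875/466.3750 = 9.5560 mm
θ = 156° = 2.722714 rad
V = θ·R_c·A = 2.722714·9.5560·466.3750 = 12134.284 mm³

Volume = 12134.284 mm³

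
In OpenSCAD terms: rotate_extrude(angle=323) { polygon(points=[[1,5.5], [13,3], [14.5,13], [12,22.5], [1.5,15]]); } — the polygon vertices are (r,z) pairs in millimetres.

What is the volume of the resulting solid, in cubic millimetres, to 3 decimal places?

Profile (r,z), 5 vertices: (1,5.5) (13,3) (14.5,13) (12,22.5) (1.5,15)
edge 0: (1,5.5)→(13,3)  cross = 1·3 − 13·5.5 = -68.5000; (r_i+r_j)·cross = 14·-68.5000 = -959.0000
edge 1: (13,3)→(14.5,13)  cross = 13·13 − 14.5·3 = 125.5000; (r_i+r_j)·cross = 27.5·125.5000 = 3451.2500
edge 2: (14.5,13)→(12,22.5)  cross = 14.5·22.5 − 12·13 = 170.2500; (r_i+r_j)·cross = 26.5·170.2500 = 4511.6250
edge 3: (12,22.5)→(1.5,15)  cross = 12·15 − 1.5·22.5 = 146.2500; (r_i+r_j)·cross = 13.5·146.2500 = 1974.3750
edge 4: (1.5,15)→(1,5.5)  cross = 1.5·5.5 − 1·15 = -6.7500; (r_i+r_j)·cross = 2.5·-6.7500 = -16.8750
Σcross = 366.7500 → A = |Σcross|/2 = 183.3750 mm²
Σ(r_i+r_j)·cross = 8961.3750 → first moment M = |Σ|/6 = 1493.5625
R_c = M/A = 1493.5625/183.3750 = 8.1449 mm
θ = 323° = 5.637413 rad
V = θ·R_c·A = 5.637413·8.1449·183.3750 = 8419.829 mm³

Volume = 8419.829 mm³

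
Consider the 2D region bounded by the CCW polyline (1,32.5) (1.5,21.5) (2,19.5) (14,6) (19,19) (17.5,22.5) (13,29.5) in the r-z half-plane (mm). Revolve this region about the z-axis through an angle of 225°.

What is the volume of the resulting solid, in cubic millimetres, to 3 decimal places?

Profile (r,z), 7 vertices: (1,32.5) (1.5,21.5) (2,19.5) (14,6) (19,19) (17.5,22.5) (13,29.5)
edge 0: (1,32.5)→(1.5,21.5)  cross = 1·21.5 − 1.5·32.5 = -27.2500; (r_i+r_j)·cross = 2.5·-27.2500 = -68.1250
edge 1: (1.5,21.5)→(2,19.5)  cross = 1.5·19.5 − 2·21.5 = -13.7500; (r_i+r_j)·cross = 3.5·-13.7500 = -48.1250
edge 2: (2,19.5)→(14,6)  cross = 2·6 − 14·19.5 = -261.0000; (r_i+r_j)·cross = 16·-261.0000 = -4176.0000
edge 3: (14,6)→(19,19)  cross = 14·19 − 19·6 = 152.0000; (r_i+r_j)·cross = 33·152.0000 = 5016.0000
edge 4: (19,19)→(17.5,22.5)  cross = 19·22.5 − 17.5·19 = 95.0000; (r_i+r_j)·cross = 36.5·95.0000 = 3467.5000
edge 5: (17.5,22.5)→(13,29.5)  cross = 17.5·29.5 − 13·22.5 = 223.7500; (r_i+r_j)·cross = 30.5·223.7500 = 6824.3750
edge 6: (13,29.5)→(1,32.5)  cross = 13·32.5 − 1·29.5 = 393.0000; (r_i+r_j)·cross = 14·393.0000 = 5502.0000
Σcross = 561.7500 → A = |Σcross|/2 = 280.8750 mm²
Σ(r_i+r_j)·cross = 16517.6250 → first moment M = |Σ|/6 = 2752.9375
R_c = M/A = 2752.9375/280.8750 = 9.8013 mm
θ = 225° = 3.926991 rad
V = θ·R_c·A = 3.926991·9.8013·280.8750 = 10810.760 mm³

Volume = 10810.760 mm³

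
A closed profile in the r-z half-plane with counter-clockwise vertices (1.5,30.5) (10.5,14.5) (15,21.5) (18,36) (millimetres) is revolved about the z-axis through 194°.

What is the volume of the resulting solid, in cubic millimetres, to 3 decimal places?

Volume = 6393.710 mm³

Profile (r,z), 4 vertices: (1.5,30.5) (10.5,14.5) (15,21.5) (18,36)
edge 0: (1.5,30.5)→(10.5,14.5)  cross = 1.5·14.5 − 10.5·30.5 = -298.5000; (r_i+r_j)·cross = 12·-298.5000 = -3582.0000
edge 1: (10.5,14.5)→(15,21.5)  cross = 10.5·21.5 − 15·14.5 = 8.2500; (r_i+r_j)·cross = 25.5·8.2500 = 210.3750
edge 2: (15,21.5)→(18,36)  cross = 15·36 − 18·21.5 = 153.0000; (r_i+r_j)·cross = 33·153.0000 = 5049.0000
edge 3: (18,36)→(1.5,30.5)  cross = 18·30.5 − 1.5·36 = 495.0000; (r_i+r_j)·cross = 19.5·495.0000 = 9652.5000
Σcross = 357.7500 → A = |Σcross|/2 = 178.8750 mm²
Σ(r_i+r_j)·cross = 11329.8750 → first moment M = |Σ|/6 = 1888.3125
R_c = M/A = 1888.3125/178.8750 = 10.5566 mm
θ = 194° = 3.385939 rad
V = θ·R_c·A = 3.385939·10.5566·178.8750 = 6393.710 mm³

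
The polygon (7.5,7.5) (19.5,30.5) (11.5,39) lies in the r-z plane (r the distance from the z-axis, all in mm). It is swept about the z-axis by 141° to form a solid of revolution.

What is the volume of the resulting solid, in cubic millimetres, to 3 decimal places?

Volume = 4516.188 mm³

Profile (r,z), 3 vertices: (7.5,7.5) (19.5,30.5) (11.5,39)
edge 0: (7.5,7.5)→(19.5,30.5)  cross = 7.5·30.5 − 19.5·7.5 = 82.5000; (r_i+r_j)·cross = 27·82.5000 = 2227.5000
edge 1: (19.5,30.5)→(11.5,39)  cross = 19.5·39 − 11.5·30.5 = 409.7500; (r_i+r_j)·cross = 31·409.7500 = 12702.2500
edge 2: (11.5,39)→(7.5,7.5)  cross = 11.5·7.5 − 7.5·39 = -206.2500; (r_i+r_j)·cross = 19·-206.2500 = -3918.7500
Σcross = 286.0000 → A = |Σcross|/2 = 143.0000 mm²
Σ(r_i+r_j)·cross = 11011.0000 → first moment M = |Σ|/6 = 1835.1667
R_c = M/A = 1835.1667/143.0000 = 12.8333 mm
θ = 141° = 2.460914 rad
V = θ·R_c·A = 2.460914·12.8333·143.0000 = 4516.188 mm³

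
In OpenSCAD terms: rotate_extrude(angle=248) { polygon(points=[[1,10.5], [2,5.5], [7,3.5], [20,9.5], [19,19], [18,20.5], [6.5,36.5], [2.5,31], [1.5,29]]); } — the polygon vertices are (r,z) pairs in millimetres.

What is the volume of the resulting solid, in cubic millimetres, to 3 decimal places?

Profile (r,z), 9 vertices: (1,10.5) (2,5.5) (7,3.5) (20,9.5) (19,19) (18,20.5) (6.5,36.5) (2.5,31) (1.5,29)
edge 0: (1,10.5)→(2,5.5)  cross = 1·5.5 − 2·10.5 = -15.5000; (r_i+r_j)·cross = 3·-15.5000 = -46.5000
edge 1: (2,5.5)→(7,3.5)  cross = 2·3.5 − 7·5.5 = -31.5000; (r_i+r_j)·cross = 9·-31.5000 = -283.5000
edge 2: (7,3.5)→(20,9.5)  cross = 7·9.5 − 20·3.5 = -3.5000; (r_i+r_j)·cross = 27·-3.5000 = -94.5000
edge 3: (20,9.5)→(19,19)  cross = 20·19 − 19·9.5 = 199.5000; (r_i+r_j)·cross = 39·199.5000 = 7780.5000
edge 4: (19,19)→(18,20.5)  cross = 19·20.5 − 18·19 = 47.5000; (r_i+r_j)·cross = 37·47.5000 = 1757.5000
edge 5: (18,20.5)→(6.5,36.5)  cross = 18·36.5 − 6.5·20.5 = 523.7500; (r_i+r_j)·cross = 24.5·523.7500 = 12831.8750
edge 6: (6.5,36.5)→(2.5,31)  cross = 6.5·31 − 2.5·36.5 = 110.2500; (r_i+r_j)·cross = 9·110.2500 = 992.2500
edge 7: (2.5,31)→(1.5,29)  cross = 2.5·29 − 1.5·31 = 26.0000; (r_i+r_j)·cross = 4·26.0000 = 104.0000
edge 8: (1.5,29)→(1,10.5)  cross = 1.5·10.5 − 1·29 = -13.2500; (r_i+r_j)·cross = 2.5·-13.2500 = -33.1250
Σcross = 843.2500 → A = |Σcross|/2 = 421.6250 mm²
Σ(r_i+r_j)·cross = 23008.5000 → first moment M = |Σ|/6 = 3834.7500
R_c = M/A = 3834.7500/421.6250 = 9.0952 mm
θ = 248° = 4.328417 rad
V = θ·R_c·A = 4.328417·9.0952·421.6250 = 16598.395 mm³

Volume = 16598.395 mm³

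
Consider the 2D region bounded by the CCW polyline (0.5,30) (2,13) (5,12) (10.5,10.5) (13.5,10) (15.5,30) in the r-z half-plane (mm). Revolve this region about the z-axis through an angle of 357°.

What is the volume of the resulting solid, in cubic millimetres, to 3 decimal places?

Profile (r,z), 6 vertices: (0.5,30) (2,13) (5,12) (10.5,10.5) (13.5,10) (15.5,30)
edge 0: (0.5,30)→(2,13)  cross = 0.5·13 − 2·30 = -53.5000; (r_i+r_j)·cross = 2.5·-53.5000 = -133.7500
edge 1: (2,13)→(5,12)  cross = 2·12 − 5·13 = -41.0000; (r_i+r_j)·cross = 7·-41.0000 = -287.0000
edge 2: (5,12)→(10.5,10.5)  cross = 5·10.5 − 10.5·12 = -73.5000; (r_i+r_j)·cross = 15.5·-73.5000 = -1139.2500
edge 3: (10.5,10.5)→(13.5,10)  cross = 10.5·10 − 13.5·10.5 = -36.7500; (r_i+r_j)·cross = 24·-36.7500 = -882.0000
edge 4: (13.5,10)→(15.5,30)  cross = 13.5·30 − 15.5·10 = 250.0000; (r_i+r_j)·cross = 29·250.0000 = 7250.0000
edge 5: (15.5,30)→(0.5,30)  cross = 15.5·30 − 0.5·30 = 450.0000; (r_i+r_j)·cross = 16·450.0000 = 7200.0000
Σcross = 495.2500 → A = |Σcross|/2 = 247.6250 mm²
Σ(r_i+r_j)·cross = 12008.0000 → first moment M = |Σ|/6 = 2001.3333
R_c = M/A = 2001.3333/247.6250 = 8.0821 mm
θ = 357° = 6.230825 rad
V = θ·R_c·A = 6.230825·8.0821·247.6250 = 12469.959 mm³

Volume = 12469.959 mm³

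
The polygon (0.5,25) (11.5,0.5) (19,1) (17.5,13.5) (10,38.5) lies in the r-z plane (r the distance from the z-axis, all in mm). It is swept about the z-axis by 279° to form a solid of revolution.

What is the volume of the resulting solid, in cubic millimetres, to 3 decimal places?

Volume = 18322.187 mm³

Profile (r,z), 5 vertices: (0.5,25) (11.5,0.5) (19,1) (17.5,13.5) (10,38.5)
edge 0: (0.5,25)→(11.5,0.5)  cross = 0.5·0.5 − 11.5·25 = -287.2500; (r_i+r_j)·cross = 12·-287.2500 = -3447.0000
edge 1: (11.5,0.5)→(19,1)  cross = 11.5·1 − 19·0.5 = 2.0000; (r_i+r_j)·cross = 30.5·2.0000 = 61.0000
edge 2: (19,1)→(17.5,13.5)  cross = 19·13.5 − 17.5·1 = 239.0000; (r_i+r_j)·cross = 36.5·239.0000 = 8723.5000
edge 3: (17.5,13.5)→(10,38.5)  cross = 17.5·38.5 − 10·13.5 = 538.7500; (r_i+r_j)·cross = 27.5·538.7500 = 14815.6250
edge 4: (10,38.5)→(0.5,25)  cross = 10·25 − 0.5·38.5 = 230.7500; (r_i+r_j)·cross = 10.5·230.7500 = 2422.8750
Σcross = 723.2500 → A = |Σcross|/2 = 361.6250 mm²
Σ(r_i+r_j)·cross = 22576.0000 → first moment M = |Σ|/6 = 3762.6667
R_c = M/A = 3762.6667/361.6250 = 10.4049 mm
θ = 279° = 4.869469 rad
V = θ·R_c·A = 4.869469·10.4049·361.6250 = 18322.187 mm³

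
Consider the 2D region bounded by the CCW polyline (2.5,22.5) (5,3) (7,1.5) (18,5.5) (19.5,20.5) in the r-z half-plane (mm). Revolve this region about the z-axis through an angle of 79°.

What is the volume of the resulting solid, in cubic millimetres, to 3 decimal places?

Volume = 4062.578 mm³

Profile (r,z), 5 vertices: (2.5,22.5) (5,3) (7,1.5) (18,5.5) (19.5,20.5)
edge 0: (2.5,22.5)→(5,3)  cross = 2.5·3 − 5·22.5 = -105.0000; (r_i+r_j)·cross = 7.5·-105.0000 = -787.5000
edge 1: (5,3)→(7,1.5)  cross = 5·1.5 − 7·3 = -13.5000; (r_i+r_j)·cross = 12·-13.5000 = -162.0000
edge 2: (7,1.5)→(18,5.5)  cross = 7·5.5 − 18·1.5 = 11.5000; (r_i+r_j)·cross = 25·11.5000 = 287.5000
edge 3: (18,5.5)→(19.5,20.5)  cross = 18·20.5 − 19.5·5.5 = 261.7500; (r_i+r_j)·cross = 37.5·261.7500 = 9815.6250
edge 4: (19.5,20.5)→(2.5,22.5)  cross = 19.5·22.5 − 2.5·20.5 = 387.5000; (r_i+r_j)·cross = 22·387.5000 = 8525.0000
Σcross = 542.2500 → A = |Σcross|/2 = 271.1250 mm²
Σ(r_i+r_j)·cross = 17678.6250 → first moment M = |Σ|/6 = 2946.4375
R_c = M/A = 2946.4375/271.1250 = 10.8675 mm
θ = 79° = 1.378810 rad
V = θ·R_c·A = 1.378810·10.8675·271.1250 = 4062.578 mm³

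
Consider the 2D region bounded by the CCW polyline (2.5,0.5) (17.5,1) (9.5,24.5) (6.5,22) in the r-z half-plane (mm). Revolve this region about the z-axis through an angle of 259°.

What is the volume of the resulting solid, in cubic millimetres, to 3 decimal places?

Profile (r,z), 4 vertices: (2.5,0.5) (17.5,1) (9.5,24.5) (6.5,22)
edge 0: (2.5,0.5)→(17.5,1)  cross = 2.5·1 − 17.5·0.5 = -6.2500; (r_i+r_j)·cross = 20·-6.2500 = -125.0000
edge 1: (17.5,1)→(9.5,24.5)  cross = 17.5·24.5 − 9.5·1 = 419.2500; (r_i+r_j)·cross = 27·419.2500 = 11319.7500
edge 2: (9.5,24.5)→(6.5,22)  cross = 9.5·22 − 6.5·24.5 = 49.7500; (r_i+r_j)·cross = 16·49.7500 = 796.0000
edge 3: (6.5,22)→(2.5,0.5)  cross = 6.5·0.5 − 2.5·22 = -51.7500; (r_i+r_j)·cross = 9·-51.7500 = -465.7500
Σcross = 411.0000 → A = |Σcross|/2 = 205.5000 mm²
Σ(r_i+r_j)·cross = 11525.0000 → first moment M = |Σ|/6 = 1920.8333
R_c = M/A = 1920.8333/205.5000 = 9.3471 mm
θ = 259° = 4.520403 rad
V = θ·R_c·A = 4.520403·9.3471·205.5000 = 8682.940 mm³

Volume = 8682.940 mm³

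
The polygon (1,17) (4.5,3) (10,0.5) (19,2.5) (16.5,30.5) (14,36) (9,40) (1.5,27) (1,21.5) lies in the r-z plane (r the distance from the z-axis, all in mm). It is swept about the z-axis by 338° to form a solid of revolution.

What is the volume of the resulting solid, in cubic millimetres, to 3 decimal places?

Profile (r,z), 9 vertices: (1,17) (4.5,3) (10,0.5) (19,2.5) (16.5,30.5) (14,36) (9,40) (1.5,27) (1,21.5)
edge 0: (1,17)→(4.5,3)  cross = 1·3 − 4.5·17 = -73.5000; (r_i+r_j)·cross = 5.5·-73.5000 = -404.2500
edge 1: (4.5,3)→(10,0.5)  cross = 4.5·0.5 − 10·3 = -27.7500; (r_i+r_j)·cross = 14.5·-27.7500 = -402.3750
edge 2: (10,0.5)→(19,2.5)  cross = 10·2.5 − 19·0.5 = 15.5000; (r_i+r_j)·cross = 29·15.5000 = 449.5000
edge 3: (19,2.5)→(16.5,30.5)  cross = 19·30.5 − 16.5·2.5 = 538.2500; (r_i+r_j)·cross = 35.5·538.2500 = 19107.8750
edge 4: (16.5,30.5)→(14,36)  cross = 16.5·36 − 14·30.5 = 167.0000; (r_i+r_j)·cross = 30.5·167.0000 = 5093.5000
edge 5: (14,36)→(9,40)  cross = 14·40 − 9·36 = 236.0000; (r_i+r_j)·cross = 23·236.0000 = 5428.0000
edge 6: (9,40)→(1.5,27)  cross = 9·27 − 1.5·40 = 183.0000; (r_i+r_j)·cross = 10.5·183.0000 = 1921.5000
edge 7: (1.5,27)→(1,21.5)  cross = 1.5·21.5 − 1·27 = 5.2500; (r_i+r_j)·cross = 2.5·5.2500 = 13.1250
edge 8: (1,21.5)→(1,17)  cross = 1·17 − 1·21.5 = -4.5000; (r_i+r_j)·cross = 2·-4.5000 = -9.0000
Σcross = 1039.2500 → A = |Σcross|/2 = 519.6250 mm²
Σ(r_i+r_j)·cross = 31197.8750 → first moment M = |Σ|/6 = 5199.6458
R_c = M/A = 5199.6458/519.6250 = 10.0065 mm
θ = 338° = 5.899213 rad
V = θ·R_c·A = 5.899213·10.0065·519.6250 = 30673.818 mm³

Volume = 30673.818 mm³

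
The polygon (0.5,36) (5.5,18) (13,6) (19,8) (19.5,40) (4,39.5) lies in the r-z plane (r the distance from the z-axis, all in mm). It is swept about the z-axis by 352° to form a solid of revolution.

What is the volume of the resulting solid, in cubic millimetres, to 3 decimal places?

Profile (r,z), 6 vertices: (0.5,36) (5.5,18) (13,6) (19,8) (19.5,40) (4,39.5)
edge 0: (0.5,36)→(5.5,18)  cross = 0.5·18 − 5.5·36 = -189.0000; (r_i+r_j)·cross = 6·-189.0000 = -1134.0000
edge 1: (5.5,18)→(13,6)  cross = 5.5·6 − 13·18 = -201.0000; (r_i+r_j)·cross = 18.5·-201.0000 = -3718.5000
edge 2: (13,6)→(19,8)  cross = 13·8 − 19·6 = -10.0000; (r_i+r_j)·cross = 32·-10.0000 = -320.0000
edge 3: (19,8)→(19.5,40)  cross = 19·40 − 19.5·8 = 604.0000; (r_i+r_j)·cross = 38.5·604.0000 = 23254.0000
edge 4: (19.5,40)→(4,39.5)  cross = 19.5·39.5 − 4·40 = 610.2500; (r_i+r_j)·cross = 23.5·610.2500 = 14340.8750
edge 5: (4,39.5)→(0.5,36)  cross = 4·36 − 0.5·39.5 = 124.2500; (r_i+r_j)·cross = 4.5·124.2500 = 559.1250
Σcross = 938.5000 → A = |Σcross|/2 = 469.2500 mm²
Σ(r_i+r_j)·cross = 32981.5000 → first moment M = |Σ|/6 = 5496.9167
R_c = M/A = 5496.9167/469.2500 = 11.7143 mm
θ = 352° = 6.143559 rad
V = θ·R_c·A = 6.143559·11.7143·469.2500 = 33770.632 mm³

Volume = 33770.632 mm³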